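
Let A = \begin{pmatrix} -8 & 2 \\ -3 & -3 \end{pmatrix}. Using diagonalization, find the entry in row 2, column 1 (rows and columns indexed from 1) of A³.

Characteristic polynomial: μ^2 + 11μ + 30 = (μ + 5)(μ + 6), so the eigenvalues are -6, -5.
μ=-5: eigenvector (2, 3).
μ=-6: eigenvector (1, 1).
P = [[2, 1], [3, 1]], D = diag(-5, -6), P⁻¹ = [[-1, 1], [3, -2]].
A³ = P·diag(-125, -216)·P⁻¹ = [[-398, 182], [-273, 57]].
The requested entry is -273.

-273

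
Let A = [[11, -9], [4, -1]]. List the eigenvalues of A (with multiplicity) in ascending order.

Characteristic polynomial: p(λ) = λ^2 - 10λ + 25 = (λ - 5)^2.
Roots (with multiplicity): 5, 5.

5, 5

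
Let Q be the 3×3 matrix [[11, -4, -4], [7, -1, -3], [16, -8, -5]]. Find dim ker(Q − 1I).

Q − 1I = [[10, -4, -4], [7, -2, -3], [16, -8, -6]].
This matrix has rank 2, so its null space has dimension 3 − 2 = 1.

1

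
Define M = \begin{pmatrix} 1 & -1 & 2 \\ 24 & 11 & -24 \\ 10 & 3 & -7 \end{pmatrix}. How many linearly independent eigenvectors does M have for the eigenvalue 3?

1

M − 3I = [[-2, -1, 2], [24, 8, -24], [10, 3, -10]].
This matrix has rank 2, so its null space has dimension 3 − 2 = 1.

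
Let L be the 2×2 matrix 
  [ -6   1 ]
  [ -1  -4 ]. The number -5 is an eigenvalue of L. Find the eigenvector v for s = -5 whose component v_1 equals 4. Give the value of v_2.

L + 5I = [[-1, 1], [-1, 1]].
Solving (L + 5I)v = 0 gives the eigenspace spanned by (4, 4).
With v_1 = 4, v = (4, 4), so v_2 = 4.

4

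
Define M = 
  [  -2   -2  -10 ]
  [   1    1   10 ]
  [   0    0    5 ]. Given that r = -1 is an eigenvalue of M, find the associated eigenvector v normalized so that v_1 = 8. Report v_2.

M + 1I = [[-1, -2, -10], [1, 2, 10], [0, 0, 6]].
Solving (M + 1I)v = 0 gives the eigenspace spanned by (8, -4, 0).
With v_1 = 8, v = (8, -4, 0), so v_2 = -4.

-4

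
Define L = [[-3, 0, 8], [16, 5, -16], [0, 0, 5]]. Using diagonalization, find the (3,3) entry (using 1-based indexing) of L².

Characteristic polynomial: μ^3 - 7μ^2 - 5μ + 75 = (μ - 5)^2(μ + 3), so the eigenvalues are -3, 5, 5.
μ=-3: eigenvector (1, -2, 0).
μ=5: eigenvector (1, -1, 1).
μ=5: eigenvector (0, 1, 0).
P = [[1, 1, 0], [-2, -1, 1], [0, 1, 0]], D = diag(-3, 5, 5), P⁻¹ = [[1, 0, -1], [0, 0, 1], [2, 1, -1]].
L² = P·diag(9, 25, 25)·P⁻¹ = [[9, 0, 16], [32, 25, -32], [0, 0, 25]].
The requested entry is 25.

25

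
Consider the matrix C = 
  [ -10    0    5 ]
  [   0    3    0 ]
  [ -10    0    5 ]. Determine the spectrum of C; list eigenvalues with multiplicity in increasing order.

-5, 0, 3

Characteristic polynomial: p(λ) = λ^3 + 2λ^2 - 15λ = λ(λ - 3)(λ + 5).
Roots (with multiplicity): -5, 0, 3.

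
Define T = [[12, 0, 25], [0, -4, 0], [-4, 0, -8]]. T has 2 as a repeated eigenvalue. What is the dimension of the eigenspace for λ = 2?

T − 2I = [[10, 0, 25], [0, -6, 0], [-4, 0, -10]].
This matrix has rank 2, so its null space has dimension 3 − 2 = 1.

1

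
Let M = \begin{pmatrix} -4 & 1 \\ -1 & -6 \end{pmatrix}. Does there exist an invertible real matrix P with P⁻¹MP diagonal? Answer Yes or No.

Characteristic polynomial: p(r) = r^2 + 10r + 25 = (r + 5)^2.
r = -5 has algebraic multiplicity 2; rank(M + 5I) = 1, so geometric multiplicity = 1.
Geometric multiplicity < algebraic multiplicity, so M is not diagonalizable.

No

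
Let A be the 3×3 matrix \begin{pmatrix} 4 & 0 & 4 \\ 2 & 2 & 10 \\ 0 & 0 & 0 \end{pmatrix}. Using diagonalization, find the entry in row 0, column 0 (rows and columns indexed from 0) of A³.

64

Characteristic polynomial: t^3 - 6t^2 + 8t = t(t - 4)(t - 2), so the eigenvalues are 0, 2, 4.
t=4: eigenvector (1, 1, 0).
t=2: eigenvector (0, 1, 0).
t=0: eigenvector (-1, -4, 1).
P = [[1, 0, -1], [1, 1, -4], [0, 0, 1]], D = diag(4, 2, 0), P⁻¹ = [[1, 0, 1], [-1, 1, 3], [0, 0, 1]].
A³ = P·diag(64, 8, 0)·P⁻¹ = [[64, 0, 64], [56, 8, 88], [0, 0, 0]].
The requested entry is 64.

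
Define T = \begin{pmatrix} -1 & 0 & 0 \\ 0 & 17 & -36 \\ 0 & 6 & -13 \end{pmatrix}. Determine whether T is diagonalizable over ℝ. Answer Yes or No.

Yes

Characteristic polynomial: p(s) = s^3 - 3s^2 - 9s - 5 = (s - 5)(s + 1)^2.
s = -1 has algebraic multiplicity 2; rank(T + 1I) = 1, so geometric multiplicity = 2.
Every eigenvalue has geometric = algebraic multiplicity, so T is diagonalizable.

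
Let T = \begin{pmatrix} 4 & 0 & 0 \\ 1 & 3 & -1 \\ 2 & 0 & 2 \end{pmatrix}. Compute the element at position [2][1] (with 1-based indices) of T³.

19

Characteristic polynomial: μ^3 - 9μ^2 + 26μ - 24 = (μ - 4)(μ - 3)(μ - 2), so the eigenvalues are 2, 3, 4.
μ=3: eigenvector (0, 1, 0).
μ=4: eigenvector (1, 0, 1).
μ=2: eigenvector (0, 1, 1).
P = [[0, 1, 0], [1, 0, 1], [0, 1, 1]], D = diag(3, 4, 2), P⁻¹ = [[1, 1, -1], [1, 0, 0], [-1, 0, 1]].
T³ = P·diag(27, 64, 8)·P⁻¹ = [[64, 0, 0], [19, 27, -19], [56, 0, 8]].
The requested entry is 19.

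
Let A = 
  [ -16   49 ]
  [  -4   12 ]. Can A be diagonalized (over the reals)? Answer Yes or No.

Characteristic polynomial: p(s) = s^2 + 4s + 4 = (s + 2)^2.
s = -2 has algebraic multiplicity 2; rank(A + 2I) = 1, so geometric multiplicity = 1.
Geometric multiplicity < algebraic multiplicity, so A is not diagonalizable.

No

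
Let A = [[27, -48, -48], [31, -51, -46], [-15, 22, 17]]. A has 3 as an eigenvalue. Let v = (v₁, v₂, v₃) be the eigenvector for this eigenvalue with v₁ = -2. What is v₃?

A − 3I = [[24, -48, -48], [31, -54, -46], [-15, 22, 14]].
Solving (A − 3I)v = 0 gives the eigenspace spanned by (-2, -2, 1).
With v₁ = -2, v = (-2, -2, 1), so v₃ = 1.

1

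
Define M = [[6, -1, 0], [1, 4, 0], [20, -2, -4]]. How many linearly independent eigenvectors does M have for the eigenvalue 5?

M − 5I = [[1, -1, 0], [1, -1, 0], [20, -2, -9]].
This matrix has rank 2, so its null space has dimension 3 − 2 = 1.

1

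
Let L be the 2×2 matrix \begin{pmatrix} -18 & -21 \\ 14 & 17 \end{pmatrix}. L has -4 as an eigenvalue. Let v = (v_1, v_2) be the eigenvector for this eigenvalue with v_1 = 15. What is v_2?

-10

L + 4I = [[-14, -21], [14, 21]].
Solving (L + 4I)v = 0 gives the eigenspace spanned by (15, -10).
With v_1 = 15, v = (15, -10), so v_2 = -10.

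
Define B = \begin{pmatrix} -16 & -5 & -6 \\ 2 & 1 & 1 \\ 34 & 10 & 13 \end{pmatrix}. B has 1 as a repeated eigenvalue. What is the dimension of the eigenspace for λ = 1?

B − 1I = [[-17, -5, -6], [2, 0, 1], [34, 10, 12]].
This matrix has rank 2, so its null space has dimension 3 − 2 = 1.

1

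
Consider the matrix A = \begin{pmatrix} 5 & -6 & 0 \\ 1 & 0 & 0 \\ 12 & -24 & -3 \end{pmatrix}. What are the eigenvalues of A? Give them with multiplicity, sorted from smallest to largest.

Characteristic polynomial: p(t) = t^3 - 2t^2 - 9t + 18 = (t - 3)(t - 2)(t + 3).
Roots (with multiplicity): -3, 2, 3.

-3, 2, 3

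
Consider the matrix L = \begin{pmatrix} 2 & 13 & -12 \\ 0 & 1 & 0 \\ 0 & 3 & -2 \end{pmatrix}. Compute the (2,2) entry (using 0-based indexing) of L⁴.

Characteristic polynomial: s^3 - s^2 - 4s + 4 = (s - 2)(s - 1)(s + 2), so the eigenvalues are -2, 1, 2.
s=-2: eigenvector (3, 0, 1).
s=1: eigenvector (-1, 1, 1).
s=2: eigenvector (1, 0, 0).
P = [[3, -1, 1], [0, 1, 0], [1, 1, 0]], D = diag(-2, 1, 2), P⁻¹ = [[0, -1, 1], [0, 1, 0], [1, 4, -3]].
L⁴ = P·diag(16, 1, 16)·P⁻¹ = [[16, 15, 0], [0, 1, 0], [0, -15, 16]].
The requested entry is 16.

16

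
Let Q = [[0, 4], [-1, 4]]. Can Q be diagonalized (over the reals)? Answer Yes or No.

No

Characteristic polynomial: p(λ) = λ^2 - 4λ + 4 = (λ - 2)^2.
λ = 2 has algebraic multiplicity 2; rank(Q − 2I) = 1, so geometric multiplicity = 1.
Geometric multiplicity < algebraic multiplicity, so Q is not diagonalizable.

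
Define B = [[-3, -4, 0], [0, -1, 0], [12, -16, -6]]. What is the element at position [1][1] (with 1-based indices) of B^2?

9

Characteristic polynomial: r^3 + 10r^2 + 27r + 18 = (r + 1)(r + 3)(r + 6), so the eigenvalues are -6, -3, -1.
r=-3: eigenvector (1, 0, 4).
r=-6: eigenvector (0, 0, 1).
r=-1: eigenvector (-2, 1, -8).
P = [[1, 0, -2], [0, 0, 1], [4, 1, -8]], D = diag(-3, -6, -1), P⁻¹ = [[1, 2, 0], [-4, 0, 1], [0, 1, 0]].
B² = P·diag(9, 36, 1)·P⁻¹ = [[9, 16, 0], [0, 1, 0], [-108, 64, 36]].
The requested entry is 9.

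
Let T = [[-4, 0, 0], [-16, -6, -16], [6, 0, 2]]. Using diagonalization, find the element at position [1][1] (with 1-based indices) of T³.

Characteristic polynomial: μ^3 + 8μ^2 + 4μ - 48 = (μ - 2)(μ + 4)(μ + 6), so the eigenvalues are -6, -4, 2.
μ=2: eigenvector (0, -2, 1).
μ=-6: eigenvector (0, 1, 0).
μ=-4: eigenvector (1, 0, -1).
P = [[0, 0, 1], [-2, 1, 0], [1, 0, -1]], D = diag(2, -6, -4), P⁻¹ = [[1, 0, 1], [2, 1, 2], [1, 0, 0]].
T³ = P·diag(8, -216, -64)·P⁻¹ = [[-64, 0, 0], [-448, -216, -448], [72, 0, 8]].
The requested entry is -64.

-64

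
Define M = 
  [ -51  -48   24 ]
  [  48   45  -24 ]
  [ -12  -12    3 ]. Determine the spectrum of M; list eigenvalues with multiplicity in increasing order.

-3, -3, 3

Characteristic polynomial: p(t) = t^3 + 3t^2 - 9t - 27 = (t - 3)(t + 3)^2.
Roots (with multiplicity): -3, -3, 3.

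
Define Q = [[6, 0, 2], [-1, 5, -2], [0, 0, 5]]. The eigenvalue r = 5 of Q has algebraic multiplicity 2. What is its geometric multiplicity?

2

Q − 5I = [[1, 0, 2], [-1, 0, -2], [0, 0, 0]].
This matrix has rank 1, so its null space has dimension 3 − 1 = 2.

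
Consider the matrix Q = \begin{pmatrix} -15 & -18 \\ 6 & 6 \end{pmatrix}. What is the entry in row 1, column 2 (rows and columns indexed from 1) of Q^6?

Characteristic polynomial: r^2 + 9r + 18 = (r + 3)(r + 6), so the eigenvalues are -6, -3.
r=-3: eigenvector (-3, 2).
r=-6: eigenvector (-2, 1).
P = [[-3, -2], [2, 1]], D = diag(-3, -6), P⁻¹ = [[1, 2], [-2, -3]].
Q⁶ = P·diag(729, 46656)·P⁻¹ = [[184437, 275562], [-91854, -137052]].
The requested entry is 275562.

275562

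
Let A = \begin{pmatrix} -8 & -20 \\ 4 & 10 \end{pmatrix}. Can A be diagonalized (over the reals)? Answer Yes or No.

Characteristic polynomial: p(t) = t^2 - 2t = t(t - 2).
All 2 eigenvalues are distinct, so A is diagonalizable.

Yes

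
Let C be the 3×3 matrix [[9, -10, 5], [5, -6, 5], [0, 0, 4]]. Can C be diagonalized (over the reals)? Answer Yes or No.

Characteristic polynomial: p(λ) = λ^3 - 7λ^2 + 8λ + 16 = (λ - 4)^2(λ + 1).
λ = 4 has algebraic multiplicity 2; rank(C − 4I) = 1, so geometric multiplicity = 2.
Every eigenvalue has geometric = algebraic multiplicity, so C is diagonalizable.

Yes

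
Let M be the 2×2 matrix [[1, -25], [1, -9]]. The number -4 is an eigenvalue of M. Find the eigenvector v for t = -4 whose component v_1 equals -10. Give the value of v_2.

-2

M + 4I = [[5, -25], [1, -5]].
Solving (M + 4I)v = 0 gives the eigenspace spanned by (-10, -2).
With v_1 = -10, v = (-10, -2), so v_2 = -2.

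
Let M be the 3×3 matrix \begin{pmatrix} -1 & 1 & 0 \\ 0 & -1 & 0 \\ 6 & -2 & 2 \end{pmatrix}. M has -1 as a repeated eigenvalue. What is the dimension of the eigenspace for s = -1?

M + 1I = [[0, 1, 0], [0, 0, 0], [6, -2, 3]].
This matrix has rank 2, so its null space has dimension 3 − 2 = 1.

1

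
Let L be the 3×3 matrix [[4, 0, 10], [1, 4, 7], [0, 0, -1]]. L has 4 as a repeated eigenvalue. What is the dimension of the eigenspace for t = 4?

1

L − 4I = [[0, 0, 10], [1, 0, 7], [0, 0, -5]].
This matrix has rank 2, so its null space has dimension 3 − 2 = 1.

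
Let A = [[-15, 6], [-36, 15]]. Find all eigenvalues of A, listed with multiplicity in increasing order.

-3, 3

Characteristic polynomial: p(μ) = μ^2 - 9 = (μ - 3)(μ + 3).
Roots (with multiplicity): -3, 3.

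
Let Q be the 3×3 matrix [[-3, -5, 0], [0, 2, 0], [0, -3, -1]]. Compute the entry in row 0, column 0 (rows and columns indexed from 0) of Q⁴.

Characteristic polynomial: t^3 + 2t^2 - 5t - 6 = (t - 2)(t + 1)(t + 3), so the eigenvalues are -3, -1, 2.
t=2: eigenvector (-1, 1, -1).
t=-3: eigenvector (1, 0, 0).
t=-1: eigenvector (0, 0, 1).
P = [[-1, 1, 0], [1, 0, 0], [-1, 0, 1]], D = diag(2, -3, -1), P⁻¹ = [[0, 1, 0], [1, 1, 0], [0, 1, 1]].
Q⁴ = P·diag(16, 81, 1)·P⁻¹ = [[81, 65, 0], [0, 16, 0], [0, -15, 1]].
The requested entry is 81.

81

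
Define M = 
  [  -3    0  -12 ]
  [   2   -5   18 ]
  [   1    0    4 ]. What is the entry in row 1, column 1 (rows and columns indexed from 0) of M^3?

Characteristic polynomial: λ^3 + 4λ^2 - 5λ = λ(λ - 1)(λ + 5), so the eigenvalues are -5, 0, 1.
λ=-5: eigenvector (0, 1, 0).
λ=1: eigenvector (-3, 2, 1).
λ=0: eigenvector (-4, 2, 1).
P = [[0, -3, -4], [1, 2, 2], [0, 1, 1]], D = diag(-5, 1, 0), P⁻¹ = [[0, 1, -2], [1, 0, 4], [-1, 0, -3]].
M³ = P·diag(-125, 1, 0)·P⁻¹ = [[-3, 0, -12], [2, -125, 258], [1, 0, 4]].
The requested entry is -125.

-125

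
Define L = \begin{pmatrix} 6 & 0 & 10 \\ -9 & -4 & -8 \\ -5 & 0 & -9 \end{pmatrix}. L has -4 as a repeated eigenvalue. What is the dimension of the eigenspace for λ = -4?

1

L + 4I = [[10, 0, 10], [-9, 0, -8], [-5, 0, -5]].
This matrix has rank 2, so its null space has dimension 3 − 2 = 1.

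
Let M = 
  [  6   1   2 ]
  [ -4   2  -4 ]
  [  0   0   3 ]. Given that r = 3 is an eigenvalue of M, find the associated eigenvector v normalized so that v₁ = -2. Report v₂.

M − 3I = [[3, 1, 2], [-4, -1, -4], [0, 0, 0]].
Solving (M − 3I)v = 0 gives the eigenspace spanned by (-2, 4, 1).
With v₁ = -2, v = (-2, 4, 1), so v₂ = 4.

4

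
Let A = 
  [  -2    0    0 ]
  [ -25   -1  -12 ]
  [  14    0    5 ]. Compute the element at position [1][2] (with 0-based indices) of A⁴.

-1248

Characteristic polynomial: μ^3 - 2μ^2 - 13μ - 10 = (μ - 5)(μ + 1)(μ + 2), so the eigenvalues are -2, -1, 5.
μ=-2: eigenvector (1, 1, -2).
μ=-1: eigenvector (0, 1, 0).
μ=5: eigenvector (0, -2, 1).
P = [[1, 0, 0], [1, 1, -2], [-2, 0, 1]], D = diag(-2, -1, 5), P⁻¹ = [[1, 0, 0], [3, 1, 2], [2, 0, 1]].
A⁴ = P·diag(16, 1, 625)·P⁻¹ = [[16, 0, 0], [-2481, 1, -1248], [1218, 0, 625]].
The requested entry is -1248.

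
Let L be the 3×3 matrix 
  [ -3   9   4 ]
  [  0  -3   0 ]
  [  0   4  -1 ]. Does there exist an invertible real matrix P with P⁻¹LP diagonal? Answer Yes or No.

Characteristic polynomial: p(μ) = μ^3 + 7μ^2 + 15μ + 9 = (μ + 1)(μ + 3)^2.
μ = -3 has algebraic multiplicity 2; rank(L + 3I) = 2, so geometric multiplicity = 1.
Geometric multiplicity < algebraic multiplicity, so L is not diagonalizable.

No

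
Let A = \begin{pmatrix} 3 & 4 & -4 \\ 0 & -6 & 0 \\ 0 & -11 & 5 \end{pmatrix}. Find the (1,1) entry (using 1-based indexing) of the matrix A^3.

Characteristic polynomial: s^3 - 2s^2 - 33s + 90 = (s - 5)(s - 3)(s + 6), so the eigenvalues are -6, 3, 5.
s=3: eigenvector (1, 0, 0).
s=-6: eigenvector (0, 1, 1).
s=5: eigenvector (-2, 0, 1).
P = [[1, 0, -2], [0, 1, 0], [0, 1, 1]], D = diag(3, -6, 5), P⁻¹ = [[1, -2, 2], [0, 1, 0], [0, -1, 1]].
A³ = P·diag(27, -216, 125)·P⁻¹ = [[27, 196, -196], [0, -216, 0], [0, -341, 125]].
The requested entry is 27.

27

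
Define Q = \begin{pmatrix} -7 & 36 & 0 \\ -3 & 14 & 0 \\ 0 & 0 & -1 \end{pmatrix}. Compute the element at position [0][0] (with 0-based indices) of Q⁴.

Characteristic polynomial: s^3 - 6s^2 + 3s + 10 = (s - 5)(s - 2)(s + 1), so the eigenvalues are -1, 2, 5.
s=5: eigenvector (-3, -1, 0).
s=2: eigenvector (4, 1, 0).
s=-1: eigenvector (0, 0, 1).
P = [[-3, 4, 0], [-1, 1, 0], [0, 0, 1]], D = diag(5, 2, -1), P⁻¹ = [[1, -4, 0], [1, -3, 0], [0, 0, 1]].
Q⁴ = P·diag(625, 16, 1)·P⁻¹ = [[-1811, 7308, 0], [-609, 2452, 0], [0, 0, 1]].
The requested entry is -1811.

-1811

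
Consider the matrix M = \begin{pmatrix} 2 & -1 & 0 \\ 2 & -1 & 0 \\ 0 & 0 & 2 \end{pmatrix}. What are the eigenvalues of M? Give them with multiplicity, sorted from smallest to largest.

0, 1, 2

Characteristic polynomial: p(s) = s^3 - 3s^2 + 2s = s(s - 2)(s - 1).
Roots (with multiplicity): 0, 1, 2.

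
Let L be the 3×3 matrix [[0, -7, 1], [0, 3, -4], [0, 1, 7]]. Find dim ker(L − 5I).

1

L − 5I = [[-5, -7, 1], [0, -2, -4], [0, 1, 2]].
This matrix has rank 2, so its null space has dimension 3 − 2 = 1.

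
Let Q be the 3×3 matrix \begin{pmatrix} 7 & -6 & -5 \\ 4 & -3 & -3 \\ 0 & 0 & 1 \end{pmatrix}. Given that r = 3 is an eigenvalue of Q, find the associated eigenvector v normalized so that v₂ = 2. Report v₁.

Q − 3I = [[4, -6, -5], [4, -6, -3], [0, 0, -2]].
Solving (Q − 3I)v = 0 gives the eigenspace spanned by (3, 2, 0).
With v₂ = 2, v = (3, 2, 0), so v₁ = 3.

3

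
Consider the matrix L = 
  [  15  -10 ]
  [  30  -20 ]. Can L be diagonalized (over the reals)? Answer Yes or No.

Characteristic polynomial: p(μ) = μ^2 + 5μ = μ(μ + 5).
All 2 eigenvalues are distinct, so L is diagonalizable.

Yes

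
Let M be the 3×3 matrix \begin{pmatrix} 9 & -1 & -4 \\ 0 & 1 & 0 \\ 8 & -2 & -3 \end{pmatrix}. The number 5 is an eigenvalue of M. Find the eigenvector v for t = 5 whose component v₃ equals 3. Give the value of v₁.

M − 5I = [[4, -1, -4], [0, -4, 0], [8, -2, -8]].
Solving (M − 5I)v = 0 gives the eigenspace spanned by (3, 0, 3).
With v₃ = 3, v = (3, 0, 3), so v₁ = 3.

3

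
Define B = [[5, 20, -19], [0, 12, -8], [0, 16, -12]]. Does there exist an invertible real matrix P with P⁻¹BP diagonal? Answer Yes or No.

Yes

Characteristic polynomial: p(s) = s^3 - 5s^2 - 16s + 80 = (s - 5)(s - 4)(s + 4).
All 3 eigenvalues are distinct, so B is diagonalizable.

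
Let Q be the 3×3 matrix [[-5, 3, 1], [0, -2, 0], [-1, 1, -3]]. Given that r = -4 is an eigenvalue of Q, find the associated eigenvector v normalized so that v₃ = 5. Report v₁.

Q + 4I = [[-1, 3, 1], [0, 2, 0], [-1, 1, 1]].
Solving (Q + 4I)v = 0 gives the eigenspace spanned by (5, 0, 5).
With v₃ = 5, v = (5, 0, 5), so v₁ = 5.

5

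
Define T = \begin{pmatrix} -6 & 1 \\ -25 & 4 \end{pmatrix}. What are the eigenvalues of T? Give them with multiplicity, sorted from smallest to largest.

Characteristic polynomial: p(r) = r^2 + 2r + 1 = (r + 1)^2.
Roots (with multiplicity): -1, -1.

-1, -1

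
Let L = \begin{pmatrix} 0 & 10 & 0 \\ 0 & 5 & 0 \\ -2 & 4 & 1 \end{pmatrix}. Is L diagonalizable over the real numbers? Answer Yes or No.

Yes

Characteristic polynomial: p(r) = r^3 - 6r^2 + 5r = r(r - 5)(r - 1).
All 3 eigenvalues are distinct, so L is diagonalizable.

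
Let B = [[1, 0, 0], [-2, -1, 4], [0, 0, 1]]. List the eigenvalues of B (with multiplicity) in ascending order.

Characteristic polynomial: p(r) = r^3 - r^2 - r + 1 = (r - 1)^2(r + 1).
Roots (with multiplicity): -1, 1, 1.

-1, 1, 1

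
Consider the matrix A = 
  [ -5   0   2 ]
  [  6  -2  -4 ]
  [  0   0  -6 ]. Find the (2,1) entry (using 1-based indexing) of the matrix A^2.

Characteristic polynomial: μ^3 + 13μ^2 + 52μ + 60 = (μ + 2)(μ + 5)(μ + 6), so the eigenvalues are -6, -5, -2.
μ=-5: eigenvector (1, -2, 0).
μ=-2: eigenvector (0, 1, 0).
μ=-6: eigenvector (-2, 4, 1).
P = [[1, 0, -2], [-2, 1, 4], [0, 0, 1]], D = diag(-5, -2, -6), P⁻¹ = [[1, 0, 2], [2, 1, 0], [0, 0, 1]].
A² = P·diag(25, 4, 36)·P⁻¹ = [[25, 0, -22], [-42, 4, 44], [0, 0, 36]].
The requested entry is -42.

-42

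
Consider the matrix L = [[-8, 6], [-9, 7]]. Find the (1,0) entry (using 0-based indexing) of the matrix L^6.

189

Characteristic polynomial: s^2 + s - 2 = (s - 1)(s + 2), so the eigenvalues are -2, 1.
s=-2: eigenvector (1, 1).
s=1: eigenvector (2, 3).
P = [[1, 2], [1, 3]], D = diag(-2, 1), P⁻¹ = [[3, -2], [-1, 1]].
L⁶ = P·diag(64, 1)·P⁻¹ = [[190, -126], [189, -125]].
The requested entry is 189.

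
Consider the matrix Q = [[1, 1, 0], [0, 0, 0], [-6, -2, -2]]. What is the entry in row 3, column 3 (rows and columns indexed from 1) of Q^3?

-8

Characteristic polynomial: t^3 + t^2 - 2t = t(t - 1)(t + 2), so the eigenvalues are -2, 0, 1.
t=1: eigenvector (1, 0, -2).
t=0: eigenvector (-1, 1, 2).
t=-2: eigenvector (0, 0, 1).
P = [[1, -1, 0], [0, 1, 0], [-2, 2, 1]], D = diag(1, 0, -2), P⁻¹ = [[1, 1, 0], [0, 1, 0], [2, 0, 1]].
Q³ = P·diag(1, 0, -8)·P⁻¹ = [[1, 1, 0], [0, 0, 0], [-18, -2, -8]].
The requested entry is -8.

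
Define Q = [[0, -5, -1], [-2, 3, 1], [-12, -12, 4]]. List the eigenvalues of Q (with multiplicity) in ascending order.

-2, 4, 5

Characteristic polynomial: p(μ) = μ^3 - 7μ^2 + 2μ + 40 = (μ - 5)(μ - 4)(μ + 2).
Roots (with multiplicity): -2, 4, 5.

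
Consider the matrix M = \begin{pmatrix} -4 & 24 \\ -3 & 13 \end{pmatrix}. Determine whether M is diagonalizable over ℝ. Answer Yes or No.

Yes

Characteristic polynomial: p(λ) = λ^2 - 9λ + 20 = (λ - 5)(λ - 4).
All 2 eigenvalues are distinct, so M is diagonalizable.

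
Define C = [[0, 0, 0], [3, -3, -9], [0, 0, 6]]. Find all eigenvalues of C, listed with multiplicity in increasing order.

-3, 0, 6

Characteristic polynomial: p(μ) = μ^3 - 3μ^2 - 18μ = μ(μ - 6)(μ + 3).
Roots (with multiplicity): -3, 0, 6.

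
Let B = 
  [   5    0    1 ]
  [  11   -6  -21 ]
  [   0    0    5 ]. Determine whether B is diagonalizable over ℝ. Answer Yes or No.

No

Characteristic polynomial: p(λ) = λ^3 - 4λ^2 - 35λ + 150 = (λ - 5)^2(λ + 6).
λ = 5 has algebraic multiplicity 2; rank(B − 5I) = 2, so geometric multiplicity = 1.
Geometric multiplicity < algebraic multiplicity, so B is not diagonalizable.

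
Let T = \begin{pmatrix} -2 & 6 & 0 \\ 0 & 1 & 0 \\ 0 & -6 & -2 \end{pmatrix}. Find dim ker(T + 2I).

T + 2I = [[0, 6, 0], [0, 3, 0], [0, -6, 0]].
This matrix has rank 1, so its null space has dimension 3 − 1 = 2.

2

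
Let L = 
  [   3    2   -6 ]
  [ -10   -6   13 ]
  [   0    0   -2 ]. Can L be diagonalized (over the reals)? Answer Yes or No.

Characteristic polynomial: p(λ) = λ^3 + 5λ^2 + 8λ + 4 = (λ + 1)(λ + 2)^2.
λ = -2 has algebraic multiplicity 2; rank(L + 2I) = 2, so geometric multiplicity = 1.
Geometric multiplicity < algebraic multiplicity, so L is not diagonalizable.

No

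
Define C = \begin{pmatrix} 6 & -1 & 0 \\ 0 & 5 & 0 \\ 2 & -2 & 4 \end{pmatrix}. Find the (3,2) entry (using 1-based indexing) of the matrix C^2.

-20

Characteristic polynomial: μ^3 - 15μ^2 + 74μ - 120 = (μ - 6)(μ - 5)(μ - 4), so the eigenvalues are 4, 5, 6.
μ=4: eigenvector (0, 0, -1).
μ=5: eigenvector (1, 1, 0).
μ=6: eigenvector (1, 0, 1).
P = [[0, 1, 1], [0, 1, 0], [-1, 0, 1]], D = diag(4, 5, 6), P⁻¹ = [[1, -1, -1], [0, 1, 0], [1, -1, 0]].
C² = P·diag(16, 25, 36)·P⁻¹ = [[36, -11, 0], [0, 25, 0], [20, -20, 16]].
The requested entry is -20.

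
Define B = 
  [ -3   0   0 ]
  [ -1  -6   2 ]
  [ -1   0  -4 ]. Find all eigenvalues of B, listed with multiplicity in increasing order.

-6, -4, -3

Characteristic polynomial: p(t) = t^3 + 13t^2 + 54t + 72 = (t + 3)(t + 4)(t + 6).
Roots (with multiplicity): -6, -4, -3.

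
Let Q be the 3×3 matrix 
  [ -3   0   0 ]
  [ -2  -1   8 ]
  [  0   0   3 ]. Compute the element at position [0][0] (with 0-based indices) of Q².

9

Characteristic polynomial: μ^3 + μ^2 - 9μ - 9 = (μ - 3)(μ + 1)(μ + 3), so the eigenvalues are -3, -1, 3.
μ=-3: eigenvector (1, 1, 0).
μ=-1: eigenvector (0, 1, 0).
μ=3: eigenvector (0, 2, 1).
P = [[1, 0, 0], [1, 1, 2], [0, 0, 1]], D = diag(-3, -1, 3), P⁻¹ = [[1, 0, 0], [-1, 1, -2], [0, 0, 1]].
Q² = P·diag(9, 1, 9)·P⁻¹ = [[9, 0, 0], [8, 1, 16], [0, 0, 9]].
The requested entry is 9.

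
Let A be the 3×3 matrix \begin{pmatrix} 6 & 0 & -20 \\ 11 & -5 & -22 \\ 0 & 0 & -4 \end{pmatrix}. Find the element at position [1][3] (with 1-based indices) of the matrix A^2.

Characteristic polynomial: μ^3 + 3μ^2 - 34μ - 120 = (μ - 6)(μ + 4)(μ + 5), so the eigenvalues are -5, -4, 6.
μ=6: eigenvector (1, 1, 0).
μ=-5: eigenvector (0, 1, 0).
μ=-4: eigenvector (2, 0, 1).
P = [[1, 0, 2], [1, 1, 0], [0, 0, 1]], D = diag(6, -5, -4), P⁻¹ = [[1, 0, -2], [-1, 1, 2], [0, 0, 1]].
A² = P·diag(36, 25, 16)·P⁻¹ = [[36, 0, -40], [11, 25, -22], [0, 0, 16]].
The requested entry is -40.

-40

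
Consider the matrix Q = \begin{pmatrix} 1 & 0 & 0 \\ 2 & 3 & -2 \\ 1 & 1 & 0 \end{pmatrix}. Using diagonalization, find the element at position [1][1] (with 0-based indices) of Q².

7

Characteristic polynomial: t^3 - 4t^2 + 5t - 2 = (t - 2)(t - 1)^2, so the eigenvalues are 1, 1, 2.
t=1: eigenvector (1, 0, 1).
t=2: eigenvector (0, 2, 1).
t=1: eigenvector (0, 1, 1).
P = [[1, 0, 0], [0, 2, 1], [1, 1, 1]], D = diag(1, 2, 1), P⁻¹ = [[1, 0, 0], [1, 1, -1], [-2, -1, 2]].
Q² = P·diag(1, 4, 1)·P⁻¹ = [[1, 0, 0], [6, 7, -6], [3, 3, -2]].
The requested entry is 7.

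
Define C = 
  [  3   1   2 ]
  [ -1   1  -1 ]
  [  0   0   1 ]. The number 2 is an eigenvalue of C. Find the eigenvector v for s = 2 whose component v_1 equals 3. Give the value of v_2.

C − 2I = [[1, 1, 2], [-1, -1, -1], [0, 0, -1]].
Solving (C − 2I)v = 0 gives the eigenspace spanned by (3, -3, 0).
With v_1 = 3, v = (3, -3, 0), so v_2 = -3.

-3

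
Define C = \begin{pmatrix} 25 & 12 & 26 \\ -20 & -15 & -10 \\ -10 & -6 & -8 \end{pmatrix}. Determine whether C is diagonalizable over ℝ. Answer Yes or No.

Yes

Characteristic polynomial: p(r) = r^3 - 2r^2 - 15r = r(r - 5)(r + 3).
All 3 eigenvalues are distinct, so C is diagonalizable.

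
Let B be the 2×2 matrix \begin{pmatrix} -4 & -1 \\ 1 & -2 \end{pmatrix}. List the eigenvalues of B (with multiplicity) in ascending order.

Characteristic polynomial: p(t) = t^2 + 6t + 9 = (t + 3)^2.
Roots (with multiplicity): -3, -3.

-3, -3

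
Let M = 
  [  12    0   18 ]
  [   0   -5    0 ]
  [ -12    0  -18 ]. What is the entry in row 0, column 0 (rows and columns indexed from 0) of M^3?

432

Characteristic polynomial: r^3 + 11r^2 + 30r = r(r + 5)(r + 6), so the eigenvalues are -6, -5, 0.
r=0: eigenvector (3, 0, -2).
r=-5: eigenvector (0, 1, 0).
r=-6: eigenvector (-1, 0, 1).
P = [[3, 0, -1], [0, 1, 0], [-2, 0, 1]], D = diag(0, -5, -6), P⁻¹ = [[1, 0, 1], [0, 1, 0], [2, 0, 3]].
M³ = P·diag(0, -125, -216)·P⁻¹ = [[432, 0, 648], [0, -125, 0], [-432, 0, -648]].
The requested entry is 432.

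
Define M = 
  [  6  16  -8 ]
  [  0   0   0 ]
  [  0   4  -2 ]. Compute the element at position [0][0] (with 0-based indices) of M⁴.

1296

Characteristic polynomial: r^3 - 4r^2 - 12r = r(r - 6)(r + 2), so the eigenvalues are -2, 0, 6.
r=6: eigenvector (1, 0, 0).
r=0: eigenvector (0, 1, 2).
r=-2: eigenvector (1, 0, 1).
P = [[1, 0, 1], [0, 1, 0], [0, 2, 1]], D = diag(6, 0, -2), P⁻¹ = [[1, 2, -1], [0, 1, 0], [0, -2, 1]].
M⁴ = P·diag(1296, 0, 16)·P⁻¹ = [[1296, 2560, -1280], [0, 0, 0], [0, -32, 16]].
The requested entry is 1296.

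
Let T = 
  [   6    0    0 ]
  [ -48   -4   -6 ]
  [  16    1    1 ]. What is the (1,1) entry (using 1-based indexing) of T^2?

36

Characteristic polynomial: λ^3 - 3λ^2 - 16λ - 12 = (λ - 6)(λ + 1)(λ + 2), so the eigenvalues are -2, -1, 6.
λ=-1: eigenvector (0, -2, 1).
λ=-2: eigenvector (0, 3, -1).
λ=6: eigenvector (1, -6, 2).
P = [[0, 0, 1], [-2, 3, -6], [1, -1, 2]], D = diag(-1, -2, 6), P⁻¹ = [[0, 1, 3], [2, 1, 2], [1, 0, 0]].
T² = P·diag(1, 4, 36)·P⁻¹ = [[36, 0, 0], [-192, 10, 18], [64, -3, -5]].
The requested entry is 36.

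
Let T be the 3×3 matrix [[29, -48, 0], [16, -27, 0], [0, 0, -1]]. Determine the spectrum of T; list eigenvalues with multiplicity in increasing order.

-3, -1, 5

Characteristic polynomial: p(s) = s^3 - s^2 - 17s - 15 = (s - 5)(s + 1)(s + 3).
Roots (with multiplicity): -3, -1, 5.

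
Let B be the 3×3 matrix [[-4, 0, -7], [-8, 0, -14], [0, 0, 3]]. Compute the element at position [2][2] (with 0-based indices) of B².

9

Characteristic polynomial: r^3 + r^2 - 12r = r(r - 3)(r + 4), so the eigenvalues are -4, 0, 3.
r=-4: eigenvector (1, 2, 0).
r=0: eigenvector (0, 1, 0).
r=3: eigenvector (-1, -2, 1).
P = [[1, 0, -1], [2, 1, -2], [0, 0, 1]], D = diag(-4, 0, 3), P⁻¹ = [[1, 0, 1], [-2, 1, 0], [0, 0, 1]].
B² = P·diag(16, 0, 9)·P⁻¹ = [[16, 0, 7], [32, 0, 14], [0, 0, 9]].
The requested entry is 9.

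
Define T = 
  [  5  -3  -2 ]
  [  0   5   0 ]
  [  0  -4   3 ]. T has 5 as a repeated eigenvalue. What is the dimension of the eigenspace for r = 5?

1

T − 5I = [[0, -3, -2], [0, 0, 0], [0, -4, -2]].
This matrix has rank 2, so its null space has dimension 3 − 2 = 1.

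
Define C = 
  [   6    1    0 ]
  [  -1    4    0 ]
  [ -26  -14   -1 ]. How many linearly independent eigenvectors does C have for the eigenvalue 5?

C − 5I = [[1, 1, 0], [-1, -1, 0], [-26, -14, -6]].
This matrix has rank 2, so its null space has dimension 3 − 2 = 1.

1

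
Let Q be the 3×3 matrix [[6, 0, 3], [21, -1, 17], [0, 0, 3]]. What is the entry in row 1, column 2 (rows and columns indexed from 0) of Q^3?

Characteristic polynomial: λ^3 - 8λ^2 + 9λ + 18 = (λ - 6)(λ - 3)(λ + 1), so the eigenvalues are -1, 3, 6.
λ=6: eigenvector (1, 3, 0).
λ=-1: eigenvector (0, 1, 0).
λ=3: eigenvector (-1, -1, 1).
P = [[1, 0, -1], [3, 1, -1], [0, 0, 1]], D = diag(6, -1, 3), P⁻¹ = [[1, 0, 1], [-3, 1, -2], [0, 0, 1]].
Q³ = P·diag(216, -1, 27)·P⁻¹ = [[216, 0, 189], [651, -1, 623], [0, 0, 27]].
The requested entry is 623.

623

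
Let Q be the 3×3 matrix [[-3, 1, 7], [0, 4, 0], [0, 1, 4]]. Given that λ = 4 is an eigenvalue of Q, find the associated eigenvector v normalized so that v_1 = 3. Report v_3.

3

Q − 4I = [[-7, 1, 7], [0, 0, 0], [0, 1, 0]].
Solving (Q − 4I)v = 0 gives the eigenspace spanned by (3, 0, 3).
With v_1 = 3, v = (3, 0, 3), so v_3 = 3.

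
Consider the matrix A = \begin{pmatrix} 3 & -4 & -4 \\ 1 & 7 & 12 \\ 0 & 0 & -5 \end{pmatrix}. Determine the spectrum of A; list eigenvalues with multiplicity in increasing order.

Characteristic polynomial: p(t) = t^3 - 5t^2 - 25t + 125 = (t - 5)^2(t + 5).
Roots (with multiplicity): -5, 5, 5.

-5, 5, 5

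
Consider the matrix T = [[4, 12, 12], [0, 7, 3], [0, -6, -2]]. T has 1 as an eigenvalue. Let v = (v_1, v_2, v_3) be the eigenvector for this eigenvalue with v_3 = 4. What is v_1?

T − 1I = [[3, 12, 12], [0, 6, 3], [0, -6, -3]].
Solving (T − 1I)v = 0 gives the eigenspace spanned by (-8, -2, 4).
With v_3 = 4, v = (-8, -2, 4), so v_1 = -8.

-8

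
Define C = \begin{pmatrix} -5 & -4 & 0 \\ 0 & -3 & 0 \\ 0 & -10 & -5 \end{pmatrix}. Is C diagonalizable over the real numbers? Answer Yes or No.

Characteristic polynomial: p(μ) = μ^3 + 13μ^2 + 55μ + 75 = (μ + 3)(μ + 5)^2.
μ = -5 has algebraic multiplicity 2; rank(C + 5I) = 1, so geometric multiplicity = 2.
Every eigenvalue has geometric = algebraic multiplicity, so C is diagonalizable.

Yes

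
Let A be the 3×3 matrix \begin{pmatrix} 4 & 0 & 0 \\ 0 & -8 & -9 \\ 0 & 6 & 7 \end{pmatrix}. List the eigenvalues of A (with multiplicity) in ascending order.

-2, 1, 4

Characteristic polynomial: p(s) = s^3 - 3s^2 - 6s + 8 = (s - 4)(s - 1)(s + 2).
Roots (with multiplicity): -2, 1, 4.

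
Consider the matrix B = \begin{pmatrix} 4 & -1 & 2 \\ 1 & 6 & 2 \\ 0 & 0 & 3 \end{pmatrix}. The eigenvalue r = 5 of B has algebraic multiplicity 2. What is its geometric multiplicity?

1

B − 5I = [[-1, -1, 2], [1, 1, 2], [0, 0, -2]].
This matrix has rank 2, so its null space has dimension 3 − 2 = 1.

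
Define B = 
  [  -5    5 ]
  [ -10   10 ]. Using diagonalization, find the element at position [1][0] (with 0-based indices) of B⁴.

Characteristic polynomial: μ^2 - 5μ = μ(μ - 5), so the eigenvalues are 0, 5.
μ=0: eigenvector (-1, -1).
μ=5: eigenvector (1, 2).
P = [[-1, 1], [-1, 2]], D = diag(0, 5), P⁻¹ = [[-2, 1], [-1, 1]].
B⁴ = P·diag(0, 625)·P⁻¹ = [[-625, 625], [-1250, 1250]].
The requested entry is -1250.

-1250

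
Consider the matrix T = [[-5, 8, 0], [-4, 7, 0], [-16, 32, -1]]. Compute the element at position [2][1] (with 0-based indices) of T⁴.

Characteristic polynomial: r^3 - r^2 - 5r - 3 = (r - 3)(r + 1)^2, so the eigenvalues are -1, -1, 3.
r=-1: eigenvector (2, 1, 0).
r=3: eigenvector (-1, -1, -4).
r=-1: eigenvector (0, 0, 1).
P = [[2, -1, 0], [1, -1, 0], [0, -4, 1]], D = diag(-1, 3, -1), P⁻¹ = [[1, -1, 0], [1, -2, 0], [4, -8, 1]].
T⁴ = P·diag(1, 81, 1)·P⁻¹ = [[-79, 160, 0], [-80, 161, 0], [-320, 640, 1]].
The requested entry is 640.

640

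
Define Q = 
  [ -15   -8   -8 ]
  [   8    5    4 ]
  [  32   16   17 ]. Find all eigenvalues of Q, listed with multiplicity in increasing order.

Characteristic polynomial: p(λ) = λ^3 - 7λ^2 + 11λ - 5 = (λ - 5)(λ - 1)^2.
Roots (with multiplicity): 1, 1, 5.

1, 1, 5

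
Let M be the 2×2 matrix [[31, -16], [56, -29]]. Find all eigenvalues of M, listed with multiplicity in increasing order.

Characteristic polynomial: p(s) = s^2 - 2s - 3 = (s - 3)(s + 1).
Roots (with multiplicity): -1, 3.

-1, 3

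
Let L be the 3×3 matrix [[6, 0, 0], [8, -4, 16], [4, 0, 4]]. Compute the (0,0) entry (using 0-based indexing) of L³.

Characteristic polynomial: λ^3 - 6λ^2 - 16λ + 96 = (λ - 6)(λ - 4)(λ + 4), so the eigenvalues are -4, 4, 6.
λ=-4: eigenvector (0, 1, 0).
λ=6: eigenvector (1, 4, 2).
λ=4: eigenvector (0, 2, 1).
P = [[0, 1, 0], [1, 4, 2], [0, 2, 1]], D = diag(-4, 6, 4), P⁻¹ = [[0, 1, -2], [1, 0, 0], [-2, 0, 1]].
L³ = P·diag(-64, 216, 64)·P⁻¹ = [[216, 0, 0], [608, -64, 256], [304, 0, 64]].
The requested entry is 216.

216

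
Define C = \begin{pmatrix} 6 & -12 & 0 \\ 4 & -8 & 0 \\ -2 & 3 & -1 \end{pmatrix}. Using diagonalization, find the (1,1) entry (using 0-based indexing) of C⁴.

Characteristic polynomial: t^3 + 3t^2 + 2t = t(t + 1)(t + 2), so the eigenvalues are -2, -1, 0.
t=0: eigenvector (2, 1, -1).
t=-2: eigenvector (-3, -2, 0).
t=-1: eigenvector (0, 0, 1).
P = [[2, -3, 0], [1, -2, 0], [-1, 0, 1]], D = diag(0, -2, -1), P⁻¹ = [[2, -3, 0], [1, -2, 0], [2, -3, 1]].
C⁴ = P·diag(0, 16, 1)·P⁻¹ = [[-48, 96, 0], [-32, 64, 0], [2, -3, 1]].
The requested entry is 64.

64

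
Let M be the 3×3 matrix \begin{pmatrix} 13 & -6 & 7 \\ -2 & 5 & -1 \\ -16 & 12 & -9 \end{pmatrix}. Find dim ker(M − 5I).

M − 5I = [[8, -6, 7], [-2, 0, -1], [-16, 12, -14]].
This matrix has rank 2, so its null space has dimension 3 − 2 = 1.

1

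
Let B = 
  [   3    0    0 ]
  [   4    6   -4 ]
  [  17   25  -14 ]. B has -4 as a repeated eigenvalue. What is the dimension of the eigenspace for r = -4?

B + 4I = [[7, 0, 0], [4, 10, -4], [17, 25, -10]].
This matrix has rank 2, so its null space has dimension 3 − 2 = 1.

1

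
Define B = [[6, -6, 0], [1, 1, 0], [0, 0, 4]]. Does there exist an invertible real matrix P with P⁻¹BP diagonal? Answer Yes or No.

Yes

Characteristic polynomial: p(r) = r^3 - 11r^2 + 40r - 48 = (r - 4)^2(r - 3).
r = 4 has algebraic multiplicity 2; rank(B − 4I) = 1, so geometric multiplicity = 2.
Every eigenvalue has geometric = algebraic multiplicity, so B is diagonalizable.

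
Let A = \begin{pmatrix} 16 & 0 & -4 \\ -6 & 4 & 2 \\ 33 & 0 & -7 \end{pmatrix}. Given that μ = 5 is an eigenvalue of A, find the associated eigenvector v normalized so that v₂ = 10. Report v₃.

-55

A − 5I = [[11, 0, -4], [-6, -1, 2], [33, 0, -12]].
Solving (A − 5I)v = 0 gives the eigenspace spanned by (-20, 10, -55).
With v₂ = 10, v = (-20, 10, -55), so v₃ = -55.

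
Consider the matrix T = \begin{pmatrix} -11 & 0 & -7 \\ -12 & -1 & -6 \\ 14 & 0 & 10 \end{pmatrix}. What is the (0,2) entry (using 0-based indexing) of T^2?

Characteristic polynomial: r^3 + 2r^2 - 11r - 12 = (r - 3)(r + 1)(r + 4), so the eigenvalues are -4, -1, 3.
r=-4: eigenvector (1, 2, -1).
r=3: eigenvector (-1, 0, 2).
r=-1: eigenvector (0, 1, 0).
P = [[1, -1, 0], [2, 0, 1], [-1, 2, 0]], D = diag(-4, 3, -1), P⁻¹ = [[2, 0, 1], [1, 0, 1], [-4, 1, -2]].
T² = P·diag(16, 9, 1)·P⁻¹ = [[23, 0, 7], [60, 1, 30], [-14, 0, 2]].
The requested entry is 7.

7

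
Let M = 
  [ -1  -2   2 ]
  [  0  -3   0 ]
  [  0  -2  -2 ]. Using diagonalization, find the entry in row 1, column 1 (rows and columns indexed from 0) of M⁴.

Characteristic polynomial: r^3 + 6r^2 + 11r + 6 = (r + 1)(r + 2)(r + 3), so the eigenvalues are -3, -2, -1.
r=-1: eigenvector (1, 0, 0).
r=-3: eigenvector (-1, 1, 2).
r=-2: eigenvector (-2, 0, 1).
P = [[1, -1, -2], [0, 1, 0], [0, 2, 1]], D = diag(-1, -3, -2), P⁻¹ = [[1, -3, 2], [0, 1, 0], [0, -2, 1]].
M⁴ = P·diag(1, 81, 16)·P⁻¹ = [[1, -20, -30], [0, 81, 0], [0, 130, 16]].
The requested entry is 81.

81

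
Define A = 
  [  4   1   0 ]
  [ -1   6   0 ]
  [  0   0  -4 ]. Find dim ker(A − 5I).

A − 5I = [[-1, 1, 0], [-1, 1, 0], [0, 0, -9]].
This matrix has rank 2, so its null space has dimension 3 − 2 = 1.

1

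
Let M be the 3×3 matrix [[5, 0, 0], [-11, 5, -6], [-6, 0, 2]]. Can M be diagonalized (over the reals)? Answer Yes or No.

No

Characteristic polynomial: p(t) = t^3 - 12t^2 + 45t - 50 = (t - 5)^2(t - 2).
t = 5 has algebraic multiplicity 2; rank(M − 5I) = 2, so geometric multiplicity = 1.
Geometric multiplicity < algebraic multiplicity, so M is not diagonalizable.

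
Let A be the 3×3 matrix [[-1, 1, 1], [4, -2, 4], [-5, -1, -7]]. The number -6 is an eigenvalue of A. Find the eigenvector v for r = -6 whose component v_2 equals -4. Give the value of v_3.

A + 6I = [[5, 1, 1], [4, 4, 4], [-5, -1, -1]].
Solving (A + 6I)v = 0 gives the eigenspace spanned by (0, -4, 4).
With v_2 = -4, v = (0, -4, 4), so v_3 = 4.

4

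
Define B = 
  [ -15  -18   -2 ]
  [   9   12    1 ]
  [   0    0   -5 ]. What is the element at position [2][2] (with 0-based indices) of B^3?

Characteristic polynomial: r^3 + 8r^2 - 3r - 90 = (r - 3)(r + 5)(r + 6), so the eigenvalues are -6, -5, 3.
r=3: eigenvector (-1, 1, 0).
r=-6: eigenvector (-2, 1, 0).
r=-5: eigenvector (-2, 1, 1).
P = [[-1, -2, -2], [1, 1, 1], [0, 0, 1]], D = diag(3, -6, -5), P⁻¹ = [[1, 2, 0], [-1, -1, -1], [0, 0, 1]].
B³ = P·diag(27, -216, -125)·P⁻¹ = [[-459, -486, -182], [243, 270, 91], [0, 0, -125]].
The requested entry is -125.

-125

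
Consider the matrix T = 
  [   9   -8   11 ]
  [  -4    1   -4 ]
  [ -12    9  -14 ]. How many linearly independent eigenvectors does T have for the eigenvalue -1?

T + 1I = [[10, -8, 11], [-4, 2, -4], [-12, 9, -13]].
This matrix has rank 2, so its null space has dimension 3 − 2 = 1.

1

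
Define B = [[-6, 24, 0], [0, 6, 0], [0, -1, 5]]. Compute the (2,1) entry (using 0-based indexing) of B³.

-91

Characteristic polynomial: λ^3 - 5λ^2 - 36λ + 180 = (λ - 6)(λ - 5)(λ + 6), so the eigenvalues are -6, 5, 6.
λ=6: eigenvector (2, 1, -1).
λ=-6: eigenvector (1, 0, 0).
λ=5: eigenvector (0, 0, 1).
P = [[2, 1, 0], [1, 0, 0], [-1, 0, 1]], D = diag(6, -6, 5), P⁻¹ = [[0, 1, 0], [1, -2, 0], [0, 1, 1]].
B³ = P·diag(216, -216, 125)·P⁻¹ = [[-216, 864, 0], [0, 216, 0], [0, -91, 125]].
The requested entry is -91.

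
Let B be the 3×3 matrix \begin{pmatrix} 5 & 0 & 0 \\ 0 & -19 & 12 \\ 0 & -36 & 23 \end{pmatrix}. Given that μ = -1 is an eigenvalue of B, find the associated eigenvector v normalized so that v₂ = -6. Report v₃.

B + 1I = [[6, 0, 0], [0, -18, 12], [0, -36, 24]].
Solving (B + 1I)v = 0 gives the eigenspace spanned by (0, -6, -9).
With v₂ = -6, v = (0, -6, -9), so v₃ = -9.

-9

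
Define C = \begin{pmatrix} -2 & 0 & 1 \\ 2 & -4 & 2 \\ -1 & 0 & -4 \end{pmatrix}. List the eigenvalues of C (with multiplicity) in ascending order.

Characteristic polynomial: p(μ) = μ^3 + 10μ^2 + 33μ + 36 = (μ + 3)^2(μ + 4).
Roots (with multiplicity): -4, -3, -3.

-4, -3, -3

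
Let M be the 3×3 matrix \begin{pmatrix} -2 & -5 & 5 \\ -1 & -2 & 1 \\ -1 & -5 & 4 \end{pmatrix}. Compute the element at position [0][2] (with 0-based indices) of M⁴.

Characteristic polynomial: s^3 - 7s - 6 = (s - 3)(s + 1)(s + 2), so the eigenvalues are -2, -1, 3.
s=3: eigenvector (1, 0, 1).
s=-1: eigenvector (0, 1, 1).
s=-2: eigenvector (-1, -1, -1).
P = [[1, 0, -1], [0, 1, -1], [1, 1, -1]], D = diag(3, -1, -2), P⁻¹ = [[0, -1, 1], [-1, 0, 1], [-1, -1, 1]].
M⁴ = P·diag(81, 1, 16)·P⁻¹ = [[16, -65, 65], [15, 16, -15], [15, -65, 66]].
The requested entry is 65.

65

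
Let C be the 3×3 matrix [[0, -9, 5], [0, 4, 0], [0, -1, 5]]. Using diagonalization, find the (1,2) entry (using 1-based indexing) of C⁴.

-881

Characteristic polynomial: r^3 - 9r^2 + 20r = r(r - 5)(r - 4), so the eigenvalues are 0, 4, 5.
r=0: eigenvector (1, 0, 0).
r=5: eigenvector (1, 0, 1).
r=4: eigenvector (-1, 1, 1).
P = [[1, 1, -1], [0, 0, 1], [0, 1, 1]], D = diag(0, 5, 4), P⁻¹ = [[1, 2, -1], [0, -1, 1], [0, 1, 0]].
C⁴ = P·diag(0, 625, 256)·P⁻¹ = [[0, -881, 625], [0, 256, 0], [0, -369, 625]].
The requested entry is -881.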